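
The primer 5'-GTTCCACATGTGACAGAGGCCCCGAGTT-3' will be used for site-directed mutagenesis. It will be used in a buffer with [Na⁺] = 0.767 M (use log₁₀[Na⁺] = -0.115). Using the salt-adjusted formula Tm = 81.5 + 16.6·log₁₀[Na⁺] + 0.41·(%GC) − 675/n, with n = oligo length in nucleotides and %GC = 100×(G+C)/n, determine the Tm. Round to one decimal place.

78.9°C

Length n = 28. G=8, T=6, C=8, A=6
G+C = 16, so %GC = 16/28 × 100 = 57.143%
Salt term: 16.6 × (-0.115) = -1.909
GC term: 0.41 × 57.143 = 23.429; length term: −675/28 = −24.107
Tm = 81.5 + (-1.909) + 23.429 − 24.107 = 78.913 → 78.9°C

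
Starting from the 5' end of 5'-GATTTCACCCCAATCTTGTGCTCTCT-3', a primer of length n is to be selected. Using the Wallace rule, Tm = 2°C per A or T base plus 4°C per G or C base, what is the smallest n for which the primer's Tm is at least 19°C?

n = 8

First 7 bases: GATTTCA → Tm = 18°C (< 19°C)
First 8 bases: GATTTCAC → Tm = 22°C (≥ 19°C)
Since every base adds ≥2°C, Tm only increases with n, so the threshold is first crossed at n = 8.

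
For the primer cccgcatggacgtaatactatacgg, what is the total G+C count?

13

Scanning the sequence gives A=7, C=7, T=5, G=6.
G+C = 6 + 7 = 13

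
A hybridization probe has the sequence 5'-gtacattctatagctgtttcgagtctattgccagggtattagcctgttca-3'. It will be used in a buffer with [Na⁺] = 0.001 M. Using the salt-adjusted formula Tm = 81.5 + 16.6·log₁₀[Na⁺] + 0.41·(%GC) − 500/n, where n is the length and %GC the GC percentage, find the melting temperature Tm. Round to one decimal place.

38.9°C

Length n = 50. Scanning the sequence gives T=19, C=10, A=10, G=11.
G+C = 21, so %GC = 21/50 × 100 = 42%
Salt term: 16.6 × (-3) = -49.8
GC term: 0.41 × 42 = 17.22; length term: −500/50 = −10
Tm = 81.5 + (-49.8) + 17.22 − 10 = 38.92 → 38.9°C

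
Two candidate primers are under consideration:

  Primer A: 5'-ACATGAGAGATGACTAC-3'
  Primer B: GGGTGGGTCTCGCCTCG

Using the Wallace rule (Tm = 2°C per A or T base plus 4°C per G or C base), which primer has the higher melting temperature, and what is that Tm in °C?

Primer A: A+T=10, G+C=7 → Tm = 2(10)+4(7) = 48°C
Primer B: A+T=4, G+C=13 → Tm = 2(4)+4(13) = 60°C
48°C vs 60°C → primer B is higher.

Primer B, 60°C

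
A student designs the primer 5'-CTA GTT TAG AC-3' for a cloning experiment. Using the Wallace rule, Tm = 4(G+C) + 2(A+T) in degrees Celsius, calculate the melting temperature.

30°C

Base counts: A=3, G=2, T=4, C=2
AT pairs contribute 7, GC pairs contribute 4.
Tm = 4·4 + 2·7 = 16 + 14 = 30°C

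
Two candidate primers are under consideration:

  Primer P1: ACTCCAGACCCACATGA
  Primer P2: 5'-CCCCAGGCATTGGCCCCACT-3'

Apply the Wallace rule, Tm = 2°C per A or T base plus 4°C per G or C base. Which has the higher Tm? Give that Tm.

Primer P1: A+T=8, G+C=9 → Tm = 2(8)+4(9) = 52°C
Primer P2: A+T=6, G+C=14 → Tm = 2(6)+4(14) = 68°C
52°C vs 68°C → primer P2 is higher.

Primer P2, 68°C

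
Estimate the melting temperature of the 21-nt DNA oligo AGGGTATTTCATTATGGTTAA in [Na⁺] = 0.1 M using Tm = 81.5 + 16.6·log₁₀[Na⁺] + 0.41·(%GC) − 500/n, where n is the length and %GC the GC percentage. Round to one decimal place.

52.8°C

Length n = 21. Scanning the sequence gives T=9, G=5, A=6, C=1.
G+C = 6, so %GC = 6/21 × 100 = 28.571%
Salt term: 16.6 × (-1) = -16.6
GC term: 0.41 × 28.571 = 11.714; length term: −500/21 = −23.81
Tm = 81.5 + (-16.6) + 11.714 − 23.81 = 52.804 → 52.8°C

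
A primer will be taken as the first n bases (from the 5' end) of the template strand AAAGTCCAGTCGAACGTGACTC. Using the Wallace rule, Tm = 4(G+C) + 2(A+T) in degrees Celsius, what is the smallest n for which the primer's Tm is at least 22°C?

First 7 bases: AAAGTCC → Tm = 20°C (< 22°C)
First 8 bases: AAAGTCCA → Tm = 22°C (≥ 22°C)
Since every base adds ≥2°C, Tm only increases with n, so the threshold is first crossed at n = 8.

n = 8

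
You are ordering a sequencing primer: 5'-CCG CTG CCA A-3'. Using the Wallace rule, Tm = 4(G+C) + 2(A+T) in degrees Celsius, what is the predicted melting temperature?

Scanning the sequence gives G=2, A=2, T=1, C=5.
A+T = 3, G+C = 7
Tm = 4·7 + 2·3 = 28 + 6 = 34°C

34°C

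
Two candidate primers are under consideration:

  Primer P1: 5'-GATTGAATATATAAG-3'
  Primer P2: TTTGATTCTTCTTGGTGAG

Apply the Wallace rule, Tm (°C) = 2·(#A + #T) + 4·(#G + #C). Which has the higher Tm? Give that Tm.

Primer P1: A+T=12, G+C=3 → Tm = 2(12)+4(3) = 36°C
Primer P2: A+T=12, G+C=7 → Tm = 2(12)+4(7) = 52°C
36°C vs 52°C → primer P2 is higher.

Primer P2, 52°C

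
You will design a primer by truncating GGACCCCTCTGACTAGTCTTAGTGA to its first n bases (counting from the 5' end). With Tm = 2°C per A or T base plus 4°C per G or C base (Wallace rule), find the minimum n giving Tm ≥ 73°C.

n = 24

First 23 bases: GGACCCCTCTGACTAGTCTTAGT → Tm = 70°C (< 73°C)
First 24 bases: GGACCCCTCTGACTAGTCTTAGTG → Tm = 74°C (≥ 73°C)
Each additional base adds 2°C (A/T) or 4°C (G/C), so Tm is non-decreasing in n; n = 24 is the first length to reach 73°C.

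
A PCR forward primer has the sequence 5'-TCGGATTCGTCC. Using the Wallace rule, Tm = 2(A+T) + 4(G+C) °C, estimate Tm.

Scanning the sequence gives C=4, A=1, T=4, G=3.
So N_AT = 5 and N_GC = 7.
Tm = 4·7 + 2·5 = 28 + 10 = 38°C

38°C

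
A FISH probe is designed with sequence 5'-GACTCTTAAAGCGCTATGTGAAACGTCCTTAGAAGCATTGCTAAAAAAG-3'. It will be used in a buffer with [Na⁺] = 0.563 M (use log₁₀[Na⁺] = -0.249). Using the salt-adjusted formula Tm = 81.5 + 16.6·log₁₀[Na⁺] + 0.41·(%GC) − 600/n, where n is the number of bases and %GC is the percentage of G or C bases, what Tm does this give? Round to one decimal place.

81.0°C

Length n = 49. T=12, C=9, G=10, A=18
G+C = 19, so %GC = 19/49 × 100 = 38.776%
Salt term: 16.6 × (-0.249) = -4.133
GC term: 0.41 × 38.776 = 15.898; length term: −600/49 = −12.245
Tm = 81.5 + (-4.133) + 15.898 − 12.245 = 81.02 → 81.0°C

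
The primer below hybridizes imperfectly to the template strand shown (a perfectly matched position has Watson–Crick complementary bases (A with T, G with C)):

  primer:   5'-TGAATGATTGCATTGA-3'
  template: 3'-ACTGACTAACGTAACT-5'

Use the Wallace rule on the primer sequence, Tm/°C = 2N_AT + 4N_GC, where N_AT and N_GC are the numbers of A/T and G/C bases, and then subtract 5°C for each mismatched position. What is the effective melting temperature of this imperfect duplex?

Primer base counts: A=5, T=6, G=4, C=1 → A+T=11, G+C=5
Perfect-match Tm = 2(11) + 4(5) = 22 + 20 = 42°C
Mismatches (positions where the bases are not complementary): 1 (at position 4)
Effective Tm = 42 − 1×5 = 42 − 5 = 37°C

37°C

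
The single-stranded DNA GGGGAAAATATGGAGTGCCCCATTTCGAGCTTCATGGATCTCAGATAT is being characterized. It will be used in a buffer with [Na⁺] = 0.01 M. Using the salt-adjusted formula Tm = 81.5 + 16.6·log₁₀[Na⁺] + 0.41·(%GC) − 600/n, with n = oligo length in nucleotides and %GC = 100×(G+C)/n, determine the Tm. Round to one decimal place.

54.6°C

Length n = 48. T=13, G=13, A=13, C=9
G+C = 22, so %GC = 22/48 × 100 = 45.833%
Salt term: 16.6 × (-2) = -33.2
GC term: 0.41 × 45.833 = 18.792; length term: −600/48 = −12.5
Tm = 81.5 + (-33.2) + 18.792 − 12.5 = 54.592 → 54.6°C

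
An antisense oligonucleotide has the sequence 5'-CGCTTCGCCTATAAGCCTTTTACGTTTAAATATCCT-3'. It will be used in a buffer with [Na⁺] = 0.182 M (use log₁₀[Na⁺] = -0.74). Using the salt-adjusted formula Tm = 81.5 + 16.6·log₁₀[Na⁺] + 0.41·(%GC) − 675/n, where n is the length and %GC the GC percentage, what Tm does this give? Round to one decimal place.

66.4°C

Length n = 36. Scanning the sequence gives G=4, T=14, C=10, A=8.
G+C = 14, so %GC = 14/36 × 100 = 38.889%
Salt term: 16.6 × (-0.74) = -12.284
GC term: 0.41 × 38.889 = 15.944; length term: −675/36 = −18.75
Tm = 81.5 + (-12.284) + 15.944 − 18.75 = 66.41 → 66.4°C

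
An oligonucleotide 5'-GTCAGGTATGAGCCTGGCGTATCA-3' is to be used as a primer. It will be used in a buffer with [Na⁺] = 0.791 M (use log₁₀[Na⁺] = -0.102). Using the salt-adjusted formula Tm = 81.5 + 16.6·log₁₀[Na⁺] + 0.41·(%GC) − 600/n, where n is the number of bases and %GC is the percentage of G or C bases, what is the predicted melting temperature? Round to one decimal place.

Length n = 24. Base counts: T=6, G=8, C=5, A=5
G+C = 13, so %GC = 13/24 × 100 = 54.167%
Salt term: 16.6 × (-0.102) = -1.693
GC term: 0.41 × 54.167 = 22.208; length term: −600/24 = −25
Tm = 81.5 + (-1.693) + 22.208 − 25 = 77.015 → 77.0°C

77.0°C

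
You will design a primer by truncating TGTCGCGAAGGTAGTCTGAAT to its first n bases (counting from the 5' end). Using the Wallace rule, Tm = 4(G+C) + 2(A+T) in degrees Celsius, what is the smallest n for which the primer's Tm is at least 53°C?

First 17 bases: TGTCGCGAAGGTAGTCT → Tm = 52°C (< 53°C)
First 18 bases: TGTCGCGAAGGTAGTCTG → Tm = 56°C (≥ 53°C)
Since every base adds ≥2°C, Tm only increases with n, so the threshold is first crossed at n = 18.

n = 18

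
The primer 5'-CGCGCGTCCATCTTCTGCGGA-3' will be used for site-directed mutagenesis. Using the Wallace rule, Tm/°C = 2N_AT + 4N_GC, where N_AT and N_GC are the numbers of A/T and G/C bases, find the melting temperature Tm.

Scanning the sequence gives G=6, A=2, C=8, T=5.
AT pairs contribute 7, GC pairs contribute 14.
Tm = 2(7) + 4(14) = 14 + 56 = 70°C

70°C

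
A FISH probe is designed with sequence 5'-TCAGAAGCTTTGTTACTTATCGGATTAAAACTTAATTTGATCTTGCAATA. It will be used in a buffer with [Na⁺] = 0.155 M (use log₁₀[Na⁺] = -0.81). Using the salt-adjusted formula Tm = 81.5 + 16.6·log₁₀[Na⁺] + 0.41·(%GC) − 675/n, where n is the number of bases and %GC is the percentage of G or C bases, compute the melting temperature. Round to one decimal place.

66.0°C

Length n = 50. Counting bases: G=7, A=16, C=7, T=20
G+C = 14, so %GC = 14/50 × 100 = 28%
Salt term: 16.6 × (-0.81) = -13.446
GC term: 0.41 × 28 = 11.48; length term: −675/50 = −13.5
Tm = 81.5 + (-13.446) + 11.48 − 13.5 = 66.034 → 66.0°C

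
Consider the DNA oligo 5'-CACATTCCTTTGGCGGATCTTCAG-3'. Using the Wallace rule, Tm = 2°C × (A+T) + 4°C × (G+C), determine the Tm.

Scanning the sequence gives G=5, A=4, C=7, T=8.
AT pairs contribute 12, GC pairs contribute 12.
Tm = 4·12 + 2·12 = 48 + 24 = 72°C

72°C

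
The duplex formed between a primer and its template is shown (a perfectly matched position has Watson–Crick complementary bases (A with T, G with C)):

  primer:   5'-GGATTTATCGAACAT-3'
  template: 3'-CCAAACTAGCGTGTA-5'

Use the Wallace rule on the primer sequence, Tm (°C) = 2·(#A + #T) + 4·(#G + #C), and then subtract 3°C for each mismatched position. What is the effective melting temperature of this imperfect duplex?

Primer base counts: A=5, T=5, G=3, C=2 → A+T=10, G+C=5
Perfect-match Tm = 2(10) + 4(5) = 20 + 20 = 40°C
Mismatches (positions where the bases are not complementary): 3 (at positions 3, 6, 11)
Effective Tm = 40 − 3×3 = 40 − 9 = 31°C

31°C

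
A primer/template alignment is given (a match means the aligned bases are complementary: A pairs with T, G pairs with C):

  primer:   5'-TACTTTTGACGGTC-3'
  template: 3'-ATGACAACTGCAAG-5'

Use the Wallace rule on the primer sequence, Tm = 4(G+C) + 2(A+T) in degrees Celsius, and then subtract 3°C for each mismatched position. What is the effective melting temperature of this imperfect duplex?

34°C

Primer base counts: A=2, T=6, G=3, C=3 → A+T=8, G+C=6
Perfect-match Tm = 2(8) + 4(6) = 16 + 24 = 40°C
Mismatches (positions where the bases are not complementary): 2 (at positions 5, 12)
Effective Tm = 40 − 2×3 = 40 − 6 = 34°C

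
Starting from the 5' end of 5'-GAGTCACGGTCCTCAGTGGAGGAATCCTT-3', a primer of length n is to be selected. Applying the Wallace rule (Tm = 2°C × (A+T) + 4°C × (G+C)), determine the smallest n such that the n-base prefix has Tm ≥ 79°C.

First 25 bases: GAGTCACGGTCCTCAGTGGAGGAAT → Tm = 78°C (< 79°C)
First 26 bases: GAGTCACGGTCCTCAGTGGAGGAATC → Tm = 82°C (≥ 79°C)
Since every base adds ≥2°C, Tm only increases with n, so the threshold is first crossed at n = 26.

n = 26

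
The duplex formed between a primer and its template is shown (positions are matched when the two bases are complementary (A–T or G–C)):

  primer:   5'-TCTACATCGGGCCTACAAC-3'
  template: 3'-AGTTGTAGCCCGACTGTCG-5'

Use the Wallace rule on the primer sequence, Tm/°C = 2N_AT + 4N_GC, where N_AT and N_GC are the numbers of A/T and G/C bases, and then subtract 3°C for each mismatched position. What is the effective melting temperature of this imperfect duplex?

Primer base counts: A=5, T=4, G=3, C=7 → A+T=9, G+C=10
Perfect-match Tm = 2(9) + 4(10) = 18 + 40 = 58°C
Mismatches (positions where the bases are not complementary): 4 (at positions 3, 13, 14, 18)
Effective Tm = 58 − 4×3 = 58 − 12 = 46°C

46°C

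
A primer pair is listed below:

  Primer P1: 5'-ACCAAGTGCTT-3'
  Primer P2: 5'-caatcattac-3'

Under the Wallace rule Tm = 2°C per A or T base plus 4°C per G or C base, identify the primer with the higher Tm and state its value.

Primer P1: A+T=6, G+C=5 → Tm = 2(6)+4(5) = 32°C
Primer P2: A+T=7, G+C=3 → Tm = 2(7)+4(3) = 26°C
32°C vs 26°C → primer P1 is higher.

Primer P1, 32°C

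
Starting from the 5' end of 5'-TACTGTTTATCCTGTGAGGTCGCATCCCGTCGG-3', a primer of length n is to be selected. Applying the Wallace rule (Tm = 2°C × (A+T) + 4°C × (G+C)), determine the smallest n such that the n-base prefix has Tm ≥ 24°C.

n = 10

First 9 bases: TACTGTTTA → Tm = 22°C (< 24°C)
First 10 bases: TACTGTTTAT → Tm = 24°C (≥ 24°C)
Each additional base adds 2°C (A/T) or 4°C (G/C), so Tm is non-decreasing in n; n = 10 is the first length to reach 24°C.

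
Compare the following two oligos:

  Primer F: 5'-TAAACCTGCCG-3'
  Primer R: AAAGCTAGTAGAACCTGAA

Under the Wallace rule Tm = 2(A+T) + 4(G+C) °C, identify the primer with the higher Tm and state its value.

Primer R, 52°C

Primer F: A+T=5, G+C=6 → Tm = 2(5)+4(6) = 34°C
Primer R: A+T=12, G+C=7 → Tm = 2(12)+4(7) = 52°C
34°C vs 52°C → primer R is higher.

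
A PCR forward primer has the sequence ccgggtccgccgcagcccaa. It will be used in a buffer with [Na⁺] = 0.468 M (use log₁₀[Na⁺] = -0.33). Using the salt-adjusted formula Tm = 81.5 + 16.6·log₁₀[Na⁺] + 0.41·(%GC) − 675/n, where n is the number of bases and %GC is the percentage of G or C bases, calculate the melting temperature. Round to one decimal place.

Length n = 20. Base counts: G=6, T=1, C=10, A=3
G+C = 16, so %GC = 16/20 × 100 = 80%
Salt term: 16.6 × (-0.33) = -5.478
GC term: 0.41 × 80 = 32.8; length term: −675/20 = −33.75
Tm = 81.5 + (-5.478) + 32.8 − 33.75 = 75.072 → 75.1°C

75.1°C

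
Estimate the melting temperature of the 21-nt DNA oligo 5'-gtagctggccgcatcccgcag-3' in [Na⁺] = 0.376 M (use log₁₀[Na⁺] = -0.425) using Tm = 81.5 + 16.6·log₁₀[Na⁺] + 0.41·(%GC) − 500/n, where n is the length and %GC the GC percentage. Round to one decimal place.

79.9°C

Length n = 21. Counting bases: A=3, T=3, G=7, C=8
G+C = 15, so %GC = 15/21 × 100 = 71.429%
Salt term: 16.6 × (-0.425) = -7.055
GC term: 0.41 × 71.429 = 29.286; length term: −500/21 = −23.81
Tm = 81.5 + (-7.055) + 29.286 − 23.81 = 79.921 → 79.9°C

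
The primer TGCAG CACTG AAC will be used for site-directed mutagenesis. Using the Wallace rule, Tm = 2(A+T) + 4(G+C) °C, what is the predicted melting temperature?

Counting bases: A=4, T=2, G=3, C=4
AT pairs contribute 6, GC pairs contribute 7.
Tm = 2(6) + 4(7) = 12 + 28 = 40°C

40°C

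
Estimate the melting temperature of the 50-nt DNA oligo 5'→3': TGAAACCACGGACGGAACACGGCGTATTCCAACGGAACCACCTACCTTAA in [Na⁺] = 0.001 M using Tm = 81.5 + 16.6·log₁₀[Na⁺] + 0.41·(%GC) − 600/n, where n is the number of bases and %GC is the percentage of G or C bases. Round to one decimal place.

Length n = 50. Base counts: C=16, G=10, T=7, A=17
G+C = 26, so %GC = 26/50 × 100 = 52%
Salt term: 16.6 × (-3) = -49.8
GC term: 0.41 × 52 = 21.32; length term: −600/50 = −12
Tm = 81.5 + (-49.8) + 21.32 − 12 = 41.02 → 41.0°C

41.0°C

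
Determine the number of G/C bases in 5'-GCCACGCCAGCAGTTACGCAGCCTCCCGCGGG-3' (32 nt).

Counting bases: C=14, G=10, T=3, A=5
Total G or C: 10 + 14 = 24

24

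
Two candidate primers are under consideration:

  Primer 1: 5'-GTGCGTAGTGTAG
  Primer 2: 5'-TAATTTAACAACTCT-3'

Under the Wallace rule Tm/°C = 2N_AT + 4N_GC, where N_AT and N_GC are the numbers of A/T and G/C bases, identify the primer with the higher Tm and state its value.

Primer 1, 40°C

Primer 1: A+T=6, G+C=7 → Tm = 2(6)+4(7) = 40°C
Primer 2: A+T=12, G+C=3 → Tm = 2(12)+4(3) = 36°C
40°C vs 36°C → primer 1 is higher.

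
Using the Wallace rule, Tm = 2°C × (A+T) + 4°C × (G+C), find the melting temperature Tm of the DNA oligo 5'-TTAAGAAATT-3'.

22°C

Scanning the sequence gives G=1, C=0, A=5, T=4.
So N_AT = 9 and N_GC = 1.
Tm = 2(9) + 4(1) = 18 + 4 = 22°C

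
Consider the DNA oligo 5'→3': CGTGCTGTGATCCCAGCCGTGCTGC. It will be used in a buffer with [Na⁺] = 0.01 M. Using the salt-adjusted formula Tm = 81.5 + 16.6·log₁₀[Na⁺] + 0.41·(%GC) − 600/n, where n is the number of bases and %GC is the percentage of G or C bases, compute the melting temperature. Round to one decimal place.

Length n = 25. Base counts: G=8, T=6, C=9, A=2
G+C = 17, so %GC = 17/25 × 100 = 68%
Salt term: 16.6 × (-2) = -33.2
GC term: 0.41 × 68 = 27.88; length term: −600/25 = −24
Tm = 81.5 + (-33.2) + 27.88 − 24 = 52.18 → 52.2°C

52.2°C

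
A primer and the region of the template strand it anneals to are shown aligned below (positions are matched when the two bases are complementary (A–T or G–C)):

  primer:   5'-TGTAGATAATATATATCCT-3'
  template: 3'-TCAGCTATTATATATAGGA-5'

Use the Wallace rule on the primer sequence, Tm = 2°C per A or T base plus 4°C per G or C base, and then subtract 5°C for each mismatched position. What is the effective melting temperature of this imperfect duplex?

36°C

Primer base counts: A=7, T=8, G=2, C=2 → A+T=15, G+C=4
Perfect-match Tm = 2(15) + 4(4) = 30 + 16 = 46°C
Mismatches (positions where the bases are not complementary): 2 (at positions 1, 4)
Effective Tm = 46 − 2×5 = 46 − 10 = 36°C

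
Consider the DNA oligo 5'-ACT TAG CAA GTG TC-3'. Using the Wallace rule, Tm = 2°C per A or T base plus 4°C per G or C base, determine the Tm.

40°C

Scanning the sequence gives T=4, G=3, A=4, C=3.
AT pairs contribute 8, GC pairs contribute 6.
Tm = 2×8 + 4×6 = 40°C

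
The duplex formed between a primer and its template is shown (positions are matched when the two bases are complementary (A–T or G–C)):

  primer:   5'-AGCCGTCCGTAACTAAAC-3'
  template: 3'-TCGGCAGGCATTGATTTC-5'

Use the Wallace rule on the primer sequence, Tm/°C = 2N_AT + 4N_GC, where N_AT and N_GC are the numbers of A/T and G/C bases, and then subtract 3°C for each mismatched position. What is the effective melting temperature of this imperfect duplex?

51°C

Primer base counts: A=6, T=3, G=3, C=6 → A+T=9, G+C=9
Perfect-match Tm = 2(9) + 4(9) = 18 + 36 = 54°C
Mismatches (positions where the bases are not complementary): 1 (at position 18)
Effective Tm = 54 − 1×3 = 54 − 3 = 51°C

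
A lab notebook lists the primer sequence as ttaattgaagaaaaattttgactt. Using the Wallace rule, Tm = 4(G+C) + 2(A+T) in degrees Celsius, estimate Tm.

56°C

Scanning the sequence gives C=1, A=10, G=3, T=10.
A+T = 20, G+C = 4
Tm = 4·4 + 2·20 = 16 + 40 = 56°C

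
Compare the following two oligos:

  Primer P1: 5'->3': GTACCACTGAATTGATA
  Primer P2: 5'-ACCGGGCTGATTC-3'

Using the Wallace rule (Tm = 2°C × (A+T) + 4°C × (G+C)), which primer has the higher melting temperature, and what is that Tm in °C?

Primer P1, 46°C

Primer P1: A+T=11, G+C=6 → Tm = 2(11)+4(6) = 46°C
Primer P2: A+T=5, G+C=8 → Tm = 2(5)+4(8) = 42°C
46°C vs 42°C → primer P1 is higher.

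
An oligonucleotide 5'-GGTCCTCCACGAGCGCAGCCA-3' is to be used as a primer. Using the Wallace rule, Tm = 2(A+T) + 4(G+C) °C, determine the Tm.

Base counts: A=4, C=9, G=6, T=2
A+T = 6, G+C = 15
Tm = 4·15 + 2·6 = 60 + 12 = 72°C

72°C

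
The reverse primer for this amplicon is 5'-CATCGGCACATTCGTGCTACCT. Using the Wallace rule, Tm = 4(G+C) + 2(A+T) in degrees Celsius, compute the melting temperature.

68°C

A=4, C=8, T=6, G=4
A+T = 10, G+C = 12
Tm = 2(10) + 4(12) = 20 + 48 = 68°C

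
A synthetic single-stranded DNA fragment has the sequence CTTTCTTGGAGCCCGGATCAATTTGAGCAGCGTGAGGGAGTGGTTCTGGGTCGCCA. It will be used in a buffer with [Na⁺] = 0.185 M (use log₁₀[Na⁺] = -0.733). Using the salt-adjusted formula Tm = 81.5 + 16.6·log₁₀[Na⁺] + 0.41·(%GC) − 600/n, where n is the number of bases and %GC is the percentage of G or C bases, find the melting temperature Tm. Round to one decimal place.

82.0°C

Length n = 56. Base counts: A=9, G=20, T=15, C=12
G+C = 32, so %GC = 32/56 × 100 = 57.143%
Salt term: 16.6 × (-0.733) = -12.168
GC term: 0.41 × 57.143 = 23.429; length term: −600/56 = −10.714
Tm = 81.5 + (-12.168) + 23.429 − 10.714 = 82.047 → 82.0°C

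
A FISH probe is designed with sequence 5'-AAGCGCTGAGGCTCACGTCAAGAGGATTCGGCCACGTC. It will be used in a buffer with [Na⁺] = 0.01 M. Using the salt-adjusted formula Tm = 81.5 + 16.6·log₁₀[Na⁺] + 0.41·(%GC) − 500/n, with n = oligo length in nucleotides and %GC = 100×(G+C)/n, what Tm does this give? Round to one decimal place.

Length n = 38. Scanning the sequence gives A=9, T=6, C=11, G=12.
G+C = 23, so %GC = 23/38 × 100 = 60.526%
Salt term: 16.6 × (-2) = -33.2
GC term: 0.41 × 60.526 = 24.816; length term: −500/38 = −13.158
Tm = 81.5 + (-33.2) + 24.816 − 13.158 = 59.958 → 60.0°C

60.0°C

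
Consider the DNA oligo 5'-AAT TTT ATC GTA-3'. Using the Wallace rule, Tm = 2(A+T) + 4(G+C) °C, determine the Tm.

28°C

Counting bases: G=1, C=1, T=6, A=4
A+T = 10, G+C = 2
Tm = 2×10 + 4×2 = 28°C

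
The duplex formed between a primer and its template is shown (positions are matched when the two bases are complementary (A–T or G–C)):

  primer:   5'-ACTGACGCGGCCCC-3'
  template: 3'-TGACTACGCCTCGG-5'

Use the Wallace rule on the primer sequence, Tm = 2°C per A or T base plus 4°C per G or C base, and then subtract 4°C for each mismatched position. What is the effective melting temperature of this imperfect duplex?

38°C

Primer base counts: A=2, T=1, G=4, C=7 → A+T=3, G+C=11
Perfect-match Tm = 2(3) + 4(11) = 6 + 44 = 50°C
Mismatches (positions where the bases are not complementary): 3 (at positions 6, 11, 12)
Effective Tm = 50 − 3×4 = 50 − 12 = 38°C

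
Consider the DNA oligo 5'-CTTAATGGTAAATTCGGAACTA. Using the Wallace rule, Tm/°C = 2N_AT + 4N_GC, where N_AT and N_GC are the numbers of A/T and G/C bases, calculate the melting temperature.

A=8, G=4, C=3, T=7
So N_AT = 15 and N_GC = 7.
Tm = 4·7 + 2·15 = 28 + 30 = 58°C

58°C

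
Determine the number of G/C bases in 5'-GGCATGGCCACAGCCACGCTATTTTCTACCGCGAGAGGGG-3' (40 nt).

Counting bases: G=13, A=8, T=7, C=12
G+C = 13 + 12 = 25

25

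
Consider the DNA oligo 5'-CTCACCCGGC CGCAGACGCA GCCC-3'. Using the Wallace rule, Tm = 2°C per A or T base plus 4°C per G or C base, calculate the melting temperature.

Counting bases: T=1, A=4, G=6, C=13
AT pairs contribute 5, GC pairs contribute 19.
Tm = 4·19 + 2·5 = 76 + 10 = 86°C

86°C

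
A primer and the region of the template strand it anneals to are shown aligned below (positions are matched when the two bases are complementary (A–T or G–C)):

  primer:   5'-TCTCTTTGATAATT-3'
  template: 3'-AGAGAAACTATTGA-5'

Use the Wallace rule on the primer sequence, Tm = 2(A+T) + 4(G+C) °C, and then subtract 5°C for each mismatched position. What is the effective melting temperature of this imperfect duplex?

Primer base counts: A=3, T=8, G=1, C=2 → A+T=11, G+C=3
Perfect-match Tm = 2(11) + 4(3) = 22 + 12 = 34°C
Mismatches (positions where the bases are not complementary): 1 (at position 13)
Effective Tm = 34 − 1×5 = 34 − 5 = 29°C

29°C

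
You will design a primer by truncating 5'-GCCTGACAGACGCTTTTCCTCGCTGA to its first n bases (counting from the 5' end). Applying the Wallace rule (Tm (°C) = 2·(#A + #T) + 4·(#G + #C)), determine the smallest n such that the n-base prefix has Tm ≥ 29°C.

n = 9

First 8 bases: GCCTGACA → Tm = 26°C (< 29°C)
First 9 bases: GCCTGACAG → Tm = 30°C (≥ 29°C)
Each additional base adds 2°C (A/T) or 4°C (G/C), so Tm is non-decreasing in n; n = 9 is the first length to reach 29°C.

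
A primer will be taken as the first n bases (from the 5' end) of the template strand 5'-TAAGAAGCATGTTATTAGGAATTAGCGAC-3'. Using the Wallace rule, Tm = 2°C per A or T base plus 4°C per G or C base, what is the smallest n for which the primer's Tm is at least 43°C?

n = 18

First 17 bases: TAAGAAGCATGTTATTA → Tm = 42°C (< 43°C)
First 18 bases: TAAGAAGCATGTTATTAG → Tm = 46°C (≥ 43°C)
Since every base adds ≥2°C, Tm only increases with n, so the threshold is first crossed at n = 18.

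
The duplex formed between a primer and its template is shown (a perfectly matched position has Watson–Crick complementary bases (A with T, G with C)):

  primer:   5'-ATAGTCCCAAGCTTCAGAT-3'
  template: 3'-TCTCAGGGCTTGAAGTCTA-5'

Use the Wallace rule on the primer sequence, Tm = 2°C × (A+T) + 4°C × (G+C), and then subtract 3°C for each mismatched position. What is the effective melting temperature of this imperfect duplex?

45°C

Primer base counts: A=6, T=5, G=3, C=5 → A+T=11, G+C=8
Perfect-match Tm = 2(11) + 4(8) = 22 + 32 = 54°C
Mismatches (positions where the bases are not complementary): 3 (at positions 2, 9, 11)
Effective Tm = 54 − 3×3 = 54 − 9 = 45°C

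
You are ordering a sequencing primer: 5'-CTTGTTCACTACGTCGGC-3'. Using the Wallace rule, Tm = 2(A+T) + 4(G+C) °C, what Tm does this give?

Counting bases: G=4, T=6, C=6, A=2
A+T = 8, G+C = 10
Tm = 4·10 + 2·8 = 40 + 16 = 56°C

56°C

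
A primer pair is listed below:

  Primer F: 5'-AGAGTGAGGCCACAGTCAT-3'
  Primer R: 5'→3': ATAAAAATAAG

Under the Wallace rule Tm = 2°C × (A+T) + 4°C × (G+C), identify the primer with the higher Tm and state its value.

Primer F, 58°C

Primer F: A+T=9, G+C=10 → Tm = 2(9)+4(10) = 58°C
Primer R: A+T=10, G+C=1 → Tm = 2(10)+4(1) = 24°C
58°C vs 24°C → primer F is higher.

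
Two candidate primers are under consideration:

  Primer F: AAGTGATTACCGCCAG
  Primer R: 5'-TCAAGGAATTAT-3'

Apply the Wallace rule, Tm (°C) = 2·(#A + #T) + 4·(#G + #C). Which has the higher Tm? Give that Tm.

Primer F: A+T=8, G+C=8 → Tm = 2(8)+4(8) = 48°C
Primer R: A+T=9, G+C=3 → Tm = 2(9)+4(3) = 30°C
48°C vs 30°C → primer F is higher.

Primer F, 48°C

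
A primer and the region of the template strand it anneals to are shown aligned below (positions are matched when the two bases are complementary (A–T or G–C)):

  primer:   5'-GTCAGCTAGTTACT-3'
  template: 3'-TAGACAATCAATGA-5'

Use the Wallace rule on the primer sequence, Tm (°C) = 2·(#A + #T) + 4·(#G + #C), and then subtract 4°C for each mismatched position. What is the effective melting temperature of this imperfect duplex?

28°C

Primer base counts: A=3, T=5, G=3, C=3 → A+T=8, G+C=6
Perfect-match Tm = 2(8) + 4(6) = 16 + 24 = 40°C
Mismatches (positions where the bases are not complementary): 3 (at positions 1, 4, 6)
Effective Tm = 40 − 3×4 = 40 − 12 = 28°C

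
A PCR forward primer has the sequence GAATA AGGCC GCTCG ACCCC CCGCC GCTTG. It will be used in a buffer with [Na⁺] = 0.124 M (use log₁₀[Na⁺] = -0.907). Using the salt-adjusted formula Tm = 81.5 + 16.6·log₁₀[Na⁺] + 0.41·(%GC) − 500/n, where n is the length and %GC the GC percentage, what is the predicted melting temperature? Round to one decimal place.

Length n = 30. Counting bases: G=8, T=4, A=5, C=13
G+C = 21, so %GC = 21/30 × 100 = 70%
Salt term: 16.6 × (-0.907) = -15.056
GC term: 0.41 × 70 = 28.7; length term: −500/30 = −16.667
Tm = 81.5 + (-15.056) + 28.7 − 16.667 = 78.477 → 78.5°C

78.5°C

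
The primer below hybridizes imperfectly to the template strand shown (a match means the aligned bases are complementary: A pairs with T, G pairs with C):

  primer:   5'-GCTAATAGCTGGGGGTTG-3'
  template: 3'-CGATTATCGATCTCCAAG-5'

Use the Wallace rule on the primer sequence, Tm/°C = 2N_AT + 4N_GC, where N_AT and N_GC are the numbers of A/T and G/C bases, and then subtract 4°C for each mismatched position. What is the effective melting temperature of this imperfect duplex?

44°C

Primer base counts: A=3, T=5, G=8, C=2 → A+T=8, G+C=10
Perfect-match Tm = 2(8) + 4(10) = 16 + 40 = 56°C
Mismatches (positions where the bases are not complementary): 3 (at positions 11, 13, 18)
Effective Tm = 56 − 3×4 = 56 − 12 = 44°C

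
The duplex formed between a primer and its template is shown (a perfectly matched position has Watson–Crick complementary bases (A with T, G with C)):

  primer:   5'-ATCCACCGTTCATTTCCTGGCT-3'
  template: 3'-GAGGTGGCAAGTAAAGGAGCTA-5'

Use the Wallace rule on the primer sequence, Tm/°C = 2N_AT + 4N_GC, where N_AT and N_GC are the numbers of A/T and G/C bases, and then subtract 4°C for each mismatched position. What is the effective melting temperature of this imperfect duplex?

Primer base counts: A=3, T=8, G=3, C=8 → A+T=11, G+C=11
Perfect-match Tm = 2(11) + 4(11) = 22 + 44 = 66°C
Mismatches (positions where the bases are not complementary): 3 (at positions 1, 19, 21)
Effective Tm = 66 − 3×4 = 66 − 12 = 54°C

54°C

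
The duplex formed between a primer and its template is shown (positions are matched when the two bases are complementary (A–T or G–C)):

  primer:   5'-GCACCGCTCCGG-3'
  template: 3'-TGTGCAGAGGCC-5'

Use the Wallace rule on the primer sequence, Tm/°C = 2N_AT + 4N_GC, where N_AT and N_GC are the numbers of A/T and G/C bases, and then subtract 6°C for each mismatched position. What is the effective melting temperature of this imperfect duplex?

26°C

Primer base counts: A=1, T=1, G=4, C=6 → A+T=2, G+C=10
Perfect-match Tm = 2(2) + 4(10) = 4 + 40 = 44°C
Mismatches (positions where the bases are not complementary): 3 (at positions 1, 5, 6)
Effective Tm = 44 − 3×6 = 44 − 18 = 26°C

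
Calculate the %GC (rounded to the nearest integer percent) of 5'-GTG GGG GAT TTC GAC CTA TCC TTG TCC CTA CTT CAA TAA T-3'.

Counting bases: T=14, G=8, C=10, A=8
G+C = 8 + 10 = 18 out of 40 bases
%GC = 18/40 × 100 = 45% ≈ 45%

45%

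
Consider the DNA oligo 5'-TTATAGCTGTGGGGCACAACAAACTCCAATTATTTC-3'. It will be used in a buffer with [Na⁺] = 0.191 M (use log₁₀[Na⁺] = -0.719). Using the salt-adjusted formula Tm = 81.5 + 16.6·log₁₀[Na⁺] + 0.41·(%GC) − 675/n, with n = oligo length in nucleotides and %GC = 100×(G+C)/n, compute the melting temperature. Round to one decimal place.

66.8°C

Length n = 36. Scanning the sequence gives C=8, G=6, T=11, A=11.
G+C = 14, so %GC = 14/36 × 100 = 38.889%
Salt term: 16.6 × (-0.719) = -11.935
GC term: 0.41 × 38.889 = 15.944; length term: −675/36 = −18.75
Tm = 81.5 + (-11.935) + 15.944 − 18.75 = 66.759 → 66.8°C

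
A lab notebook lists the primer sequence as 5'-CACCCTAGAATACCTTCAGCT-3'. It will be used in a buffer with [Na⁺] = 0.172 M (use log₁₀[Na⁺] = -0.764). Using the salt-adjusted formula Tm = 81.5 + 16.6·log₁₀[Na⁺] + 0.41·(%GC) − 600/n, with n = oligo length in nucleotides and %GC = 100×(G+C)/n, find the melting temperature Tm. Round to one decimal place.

Length n = 21. Scanning the sequence gives C=8, A=6, T=5, G=2.
G+C = 10, so %GC = 10/21 × 100 = 47.619%
Salt term: 16.6 × (-0.764) = -12.682
GC term: 0.41 × 47.619 = 19.524; length term: −600/21 = −28.571
Tm = 81.5 + (-12.682) + 19.524 − 28.571 = 59.771 → 59.8°C

59.8°C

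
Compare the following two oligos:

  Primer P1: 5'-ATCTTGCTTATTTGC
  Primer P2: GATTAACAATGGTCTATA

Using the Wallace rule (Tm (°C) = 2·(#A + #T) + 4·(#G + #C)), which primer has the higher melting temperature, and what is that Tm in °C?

Primer P1: A+T=10, G+C=5 → Tm = 2(10)+4(5) = 40°C
Primer P2: A+T=13, G+C=5 → Tm = 2(13)+4(5) = 46°C
40°C vs 46°C → primer P2 is higher.

Primer P2, 46°C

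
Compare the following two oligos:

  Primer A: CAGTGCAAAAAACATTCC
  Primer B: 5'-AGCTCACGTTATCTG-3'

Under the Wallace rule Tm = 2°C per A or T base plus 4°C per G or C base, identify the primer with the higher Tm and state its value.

Primer A: A+T=11, G+C=7 → Tm = 2(11)+4(7) = 50°C
Primer B: A+T=8, G+C=7 → Tm = 2(8)+4(7) = 44°C
50°C vs 44°C → primer A is higher.

Primer A, 50°C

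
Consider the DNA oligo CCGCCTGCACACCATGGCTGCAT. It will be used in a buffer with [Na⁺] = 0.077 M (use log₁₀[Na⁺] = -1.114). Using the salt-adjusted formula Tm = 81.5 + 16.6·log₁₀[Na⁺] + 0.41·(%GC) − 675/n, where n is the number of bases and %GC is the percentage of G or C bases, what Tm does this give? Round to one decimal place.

Length n = 23. Scanning the sequence gives G=5, C=10, T=4, A=4.
G+C = 15, so %GC = 15/23 × 100 = 65.217%
Salt term: 16.6 × (-1.114) = -18.492
GC term: 0.41 × 65.217 = 26.739; length term: −675/23 = −29.348
Tm = 81.5 + (-18.492) + 26.739 − 29.348 = 60.399 → 60.4°C

60.4°C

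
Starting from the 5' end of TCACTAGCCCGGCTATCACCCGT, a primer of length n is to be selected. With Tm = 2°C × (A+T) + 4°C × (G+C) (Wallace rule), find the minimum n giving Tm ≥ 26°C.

n = 9

First 8 bases: TCACTAGC → Tm = 24°C (< 26°C)
First 9 bases: TCACTAGCC → Tm = 28°C (≥ 26°C)
Since every base adds ≥2°C, Tm only increases with n, so the threshold is first crossed at n = 9.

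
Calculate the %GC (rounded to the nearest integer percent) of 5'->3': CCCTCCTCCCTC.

G=0, T=3, C=9, A=0
G+C = 0 + 9 = 9 out of 12 bases
%GC = 9/12 × 100 = 75% ≈ 75%

75%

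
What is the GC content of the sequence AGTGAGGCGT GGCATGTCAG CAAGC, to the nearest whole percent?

Counting bases: A=6, G=10, C=5, T=4
G+C = 10 + 5 = 15 out of 25 bases
%GC = 15/25 × 100 = 60% ≈ 60%

60%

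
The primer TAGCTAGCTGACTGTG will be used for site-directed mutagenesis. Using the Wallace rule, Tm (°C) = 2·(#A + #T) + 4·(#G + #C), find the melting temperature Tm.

48°C

Scanning the sequence gives C=3, A=3, T=5, G=5.
A+T = 8, G+C = 8
Tm = 2×8 + 4×8 = 48°C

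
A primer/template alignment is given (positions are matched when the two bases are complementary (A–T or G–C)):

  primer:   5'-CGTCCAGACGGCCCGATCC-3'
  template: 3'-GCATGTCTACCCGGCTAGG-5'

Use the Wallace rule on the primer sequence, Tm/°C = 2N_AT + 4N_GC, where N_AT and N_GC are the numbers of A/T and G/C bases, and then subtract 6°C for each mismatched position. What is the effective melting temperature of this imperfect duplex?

48°C

Primer base counts: A=3, T=2, G=5, C=9 → A+T=5, G+C=14
Perfect-match Tm = 2(5) + 4(14) = 10 + 56 = 66°C
Mismatches (positions where the bases are not complementary): 3 (at positions 4, 9, 12)
Effective Tm = 66 − 3×6 = 66 − 18 = 48°C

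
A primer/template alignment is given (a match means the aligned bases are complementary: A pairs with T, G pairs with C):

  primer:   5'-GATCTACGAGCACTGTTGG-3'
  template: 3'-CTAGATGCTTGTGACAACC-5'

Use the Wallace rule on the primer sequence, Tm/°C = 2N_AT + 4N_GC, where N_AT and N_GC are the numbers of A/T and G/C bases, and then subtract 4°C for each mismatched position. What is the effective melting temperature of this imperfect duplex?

Primer base counts: A=4, T=5, G=6, C=4 → A+T=9, G+C=10
Perfect-match Tm = 2(9) + 4(10) = 18 + 40 = 58°C
Mismatches (positions where the bases are not complementary): 1 (at position 10)
Effective Tm = 58 − 1×4 = 58 − 4 = 54°C

54°C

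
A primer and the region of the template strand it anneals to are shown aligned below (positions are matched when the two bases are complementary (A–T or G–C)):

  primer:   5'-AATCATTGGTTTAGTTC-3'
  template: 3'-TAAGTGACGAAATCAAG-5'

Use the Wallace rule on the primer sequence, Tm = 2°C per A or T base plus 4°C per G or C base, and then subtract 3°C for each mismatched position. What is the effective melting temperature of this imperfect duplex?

Primer base counts: A=4, T=8, G=3, C=2 → A+T=12, G+C=5
Perfect-match Tm = 2(12) + 4(5) = 24 + 20 = 44°C
Mismatches (positions where the bases are not complementary): 3 (at positions 2, 6, 9)
Effective Tm = 44 − 3×3 = 44 − 9 = 35°C

35°C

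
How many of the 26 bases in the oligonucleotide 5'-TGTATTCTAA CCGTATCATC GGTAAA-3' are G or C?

9

Scanning the sequence gives C=5, G=4, T=9, A=8.
Total G or C: 4 + 5 = 9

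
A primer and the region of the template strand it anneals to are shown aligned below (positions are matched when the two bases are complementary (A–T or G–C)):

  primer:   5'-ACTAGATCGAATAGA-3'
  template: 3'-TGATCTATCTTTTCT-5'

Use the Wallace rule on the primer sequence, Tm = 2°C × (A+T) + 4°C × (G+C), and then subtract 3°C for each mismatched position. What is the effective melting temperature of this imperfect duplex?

Primer base counts: A=7, T=3, G=3, C=2 → A+T=10, G+C=5
Perfect-match Tm = 2(10) + 4(5) = 20 + 20 = 40°C
Mismatches (positions where the bases are not complementary): 2 (at positions 8, 12)
Effective Tm = 40 − 2×3 = 40 − 6 = 34°C

34°C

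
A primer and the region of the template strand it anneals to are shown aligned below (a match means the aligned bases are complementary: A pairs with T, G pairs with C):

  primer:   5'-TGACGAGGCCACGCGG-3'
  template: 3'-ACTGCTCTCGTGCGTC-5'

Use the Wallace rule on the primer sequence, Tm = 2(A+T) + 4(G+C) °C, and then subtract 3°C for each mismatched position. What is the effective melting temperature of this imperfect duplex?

47°C

Primer base counts: A=3, T=1, G=7, C=5 → A+T=4, G+C=12
Perfect-match Tm = 2(4) + 4(12) = 8 + 48 = 56°C
Mismatches (positions where the bases are not complementary): 3 (at positions 8, 9, 15)
Effective Tm = 56 − 3×3 = 56 − 9 = 47°C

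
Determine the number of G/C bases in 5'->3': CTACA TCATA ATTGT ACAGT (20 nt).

6

Counting bases: G=2, A=7, C=4, T=7
G+C = 2 + 4 = 6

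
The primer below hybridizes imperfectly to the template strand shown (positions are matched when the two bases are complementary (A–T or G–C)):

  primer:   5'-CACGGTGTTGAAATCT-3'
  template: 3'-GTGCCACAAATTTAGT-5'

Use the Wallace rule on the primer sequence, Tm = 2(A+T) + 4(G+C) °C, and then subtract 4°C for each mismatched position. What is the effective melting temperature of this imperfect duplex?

Primer base counts: A=4, T=5, G=4, C=3 → A+T=9, G+C=7
Perfect-match Tm = 2(9) + 4(7) = 18 + 28 = 46°C
Mismatches (positions where the bases are not complementary): 2 (at positions 10, 16)
Effective Tm = 46 − 2×4 = 46 − 8 = 38°C

38°C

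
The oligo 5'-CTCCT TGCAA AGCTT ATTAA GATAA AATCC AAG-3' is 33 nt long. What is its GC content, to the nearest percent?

33%

Counting bases: A=13, G=4, C=7, T=9
G+C = 4 + 7 = 11 out of 33 bases
%GC = 11/33 × 100 = 33.33% ≈ 33%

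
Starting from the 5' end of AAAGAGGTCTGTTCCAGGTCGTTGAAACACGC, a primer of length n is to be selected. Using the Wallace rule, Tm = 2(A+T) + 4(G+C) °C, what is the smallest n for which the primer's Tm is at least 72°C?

First 23 bases: AAAGAGGTCTGTTCCAGGTCGTT → Tm = 68°C (< 72°C)
First 24 bases: AAAGAGGTCTGTTCCAGGTCGTTG → Tm = 72°C (≥ 72°C)
Each additional base adds 2°C (A/T) or 4°C (G/C), so Tm is non-decreasing in n; n = 24 is the first length to reach 72°C.

n = 24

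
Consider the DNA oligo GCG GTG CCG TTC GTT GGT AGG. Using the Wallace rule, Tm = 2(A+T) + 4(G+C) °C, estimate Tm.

70°C

Counting bases: T=6, G=10, A=1, C=4
A+T = 7, G+C = 14
Tm = 4·14 + 2·7 = 56 + 14 = 70°C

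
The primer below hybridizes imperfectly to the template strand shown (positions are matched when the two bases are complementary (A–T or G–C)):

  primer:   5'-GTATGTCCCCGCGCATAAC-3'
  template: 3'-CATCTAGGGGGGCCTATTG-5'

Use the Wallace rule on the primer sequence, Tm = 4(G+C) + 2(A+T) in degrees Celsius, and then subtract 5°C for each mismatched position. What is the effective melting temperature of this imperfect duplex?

Primer base counts: A=4, T=4, G=4, C=7 → A+T=8, G+C=11
Perfect-match Tm = 2(8) + 4(11) = 16 + 44 = 60°C
Mismatches (positions where the bases are not complementary): 4 (at positions 4, 5, 11, 14)
Effective Tm = 60 − 4×5 = 60 − 20 = 40°C

40°C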